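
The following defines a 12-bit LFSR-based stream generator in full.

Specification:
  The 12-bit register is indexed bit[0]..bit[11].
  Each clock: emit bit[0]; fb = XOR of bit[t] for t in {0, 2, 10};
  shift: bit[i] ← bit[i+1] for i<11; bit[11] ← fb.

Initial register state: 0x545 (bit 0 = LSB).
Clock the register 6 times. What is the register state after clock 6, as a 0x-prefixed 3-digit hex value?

reg_0 = 0x545
clock 1: out=1, reg = 0xAA2
clock 2: out=0, reg = 0x551
clock 3: out=1, reg = 0x2A8
clock 4: out=0, reg = 0x154
clock 5: out=0, reg = 0x8AA
clock 6: out=0, reg = 0x455

0x455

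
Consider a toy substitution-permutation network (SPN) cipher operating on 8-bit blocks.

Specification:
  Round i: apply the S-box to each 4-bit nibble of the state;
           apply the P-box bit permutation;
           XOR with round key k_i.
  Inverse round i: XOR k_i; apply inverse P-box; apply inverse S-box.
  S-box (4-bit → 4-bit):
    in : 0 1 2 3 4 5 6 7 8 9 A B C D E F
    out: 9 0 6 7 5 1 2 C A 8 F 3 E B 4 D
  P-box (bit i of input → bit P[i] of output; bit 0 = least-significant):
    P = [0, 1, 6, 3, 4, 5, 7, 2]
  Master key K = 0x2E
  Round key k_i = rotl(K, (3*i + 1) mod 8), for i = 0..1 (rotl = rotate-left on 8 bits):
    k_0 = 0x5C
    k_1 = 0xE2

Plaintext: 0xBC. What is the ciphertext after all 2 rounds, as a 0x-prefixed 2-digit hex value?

s_0 = plaintext = 0xBC
s_1 = Round(s_0, k_0) = 0x26
s_2 = Round(s_1, k_1) = 0x40

0x40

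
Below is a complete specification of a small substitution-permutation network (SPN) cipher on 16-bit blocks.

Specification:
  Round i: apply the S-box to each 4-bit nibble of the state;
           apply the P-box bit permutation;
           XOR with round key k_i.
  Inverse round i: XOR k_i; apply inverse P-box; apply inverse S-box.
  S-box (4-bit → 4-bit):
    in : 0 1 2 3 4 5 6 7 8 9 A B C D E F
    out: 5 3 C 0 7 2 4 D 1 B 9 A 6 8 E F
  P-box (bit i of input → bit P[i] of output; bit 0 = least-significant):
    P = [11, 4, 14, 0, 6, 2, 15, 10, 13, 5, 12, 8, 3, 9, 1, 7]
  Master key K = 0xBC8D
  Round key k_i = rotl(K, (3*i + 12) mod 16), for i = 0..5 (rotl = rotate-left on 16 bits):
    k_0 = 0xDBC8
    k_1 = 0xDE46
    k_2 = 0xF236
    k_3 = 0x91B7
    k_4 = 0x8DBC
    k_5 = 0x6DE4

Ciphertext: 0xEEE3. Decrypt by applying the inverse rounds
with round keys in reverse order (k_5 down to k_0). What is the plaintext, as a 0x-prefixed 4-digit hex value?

0x9CB6

s_0 = ciphertext = 0xEEE3
s_1 = InvRound(s_0, k_5) = 0xCDCD
s_2 = InvRound(s_1, k_4) = 0x358E
s_3 = InvRound(s_2, k_3) = 0x812B
s_4 = InvRound(s_3, k_2) = 0x175E
s_5 = InvRound(s_4, k_1) = 0x8D64
s_6 = InvRound(s_5, k_0) = 0x9CB6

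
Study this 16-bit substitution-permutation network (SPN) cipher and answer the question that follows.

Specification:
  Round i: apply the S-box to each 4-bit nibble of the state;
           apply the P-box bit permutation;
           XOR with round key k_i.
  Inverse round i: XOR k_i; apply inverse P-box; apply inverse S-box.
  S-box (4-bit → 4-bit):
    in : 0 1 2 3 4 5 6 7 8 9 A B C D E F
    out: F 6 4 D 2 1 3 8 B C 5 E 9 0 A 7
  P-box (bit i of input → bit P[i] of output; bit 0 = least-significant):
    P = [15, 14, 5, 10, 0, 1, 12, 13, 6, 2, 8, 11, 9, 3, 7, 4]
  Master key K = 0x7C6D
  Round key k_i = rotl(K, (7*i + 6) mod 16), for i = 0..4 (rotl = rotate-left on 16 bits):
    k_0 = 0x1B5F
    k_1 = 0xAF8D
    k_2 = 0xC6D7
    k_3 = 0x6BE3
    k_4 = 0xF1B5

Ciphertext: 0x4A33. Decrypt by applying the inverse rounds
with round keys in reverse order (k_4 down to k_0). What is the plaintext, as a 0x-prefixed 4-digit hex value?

s_0 = ciphertext = 0x4A33
s_1 = InvRound(s_0, k_4) = 0xABB5
s_2 = InvRound(s_1, k_3) = 0x7646
s_3 = InvRound(s_2, k_2) = 0x9D35
s_4 = InvRound(s_3, k_1) = 0x0D92
s_5 = InvRound(s_4, k_0) = 0xF6A7

0xF6A7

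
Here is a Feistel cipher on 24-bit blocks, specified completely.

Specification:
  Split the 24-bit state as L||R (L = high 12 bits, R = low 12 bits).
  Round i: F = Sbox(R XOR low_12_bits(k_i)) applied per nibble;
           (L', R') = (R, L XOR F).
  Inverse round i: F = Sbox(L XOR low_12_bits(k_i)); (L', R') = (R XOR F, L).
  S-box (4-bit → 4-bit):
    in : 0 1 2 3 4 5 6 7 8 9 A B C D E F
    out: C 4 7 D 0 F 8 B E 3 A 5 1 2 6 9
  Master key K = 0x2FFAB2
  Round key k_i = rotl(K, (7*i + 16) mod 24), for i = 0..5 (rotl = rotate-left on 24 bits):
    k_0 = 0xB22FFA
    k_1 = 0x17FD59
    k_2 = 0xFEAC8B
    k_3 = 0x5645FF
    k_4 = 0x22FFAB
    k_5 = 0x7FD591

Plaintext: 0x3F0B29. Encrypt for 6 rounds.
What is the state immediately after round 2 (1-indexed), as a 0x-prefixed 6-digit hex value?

s_0 = plaintext = 0x3F0B29
s_1 = Round(s_0, k_0) = 0xB293DD
s_2 = Round(s_1, k_1) = 0x3DDDC9
s_3 = Round(s_2, k_2) = 0xDC97DA
s_4 = Round(s_3, k_3) = 0x7DAAB6
s_5 = Round(s_4, k_4) = 0xAB6898
s_6 = Round(s_5, k_5) = 0x898875

0x3DDDC9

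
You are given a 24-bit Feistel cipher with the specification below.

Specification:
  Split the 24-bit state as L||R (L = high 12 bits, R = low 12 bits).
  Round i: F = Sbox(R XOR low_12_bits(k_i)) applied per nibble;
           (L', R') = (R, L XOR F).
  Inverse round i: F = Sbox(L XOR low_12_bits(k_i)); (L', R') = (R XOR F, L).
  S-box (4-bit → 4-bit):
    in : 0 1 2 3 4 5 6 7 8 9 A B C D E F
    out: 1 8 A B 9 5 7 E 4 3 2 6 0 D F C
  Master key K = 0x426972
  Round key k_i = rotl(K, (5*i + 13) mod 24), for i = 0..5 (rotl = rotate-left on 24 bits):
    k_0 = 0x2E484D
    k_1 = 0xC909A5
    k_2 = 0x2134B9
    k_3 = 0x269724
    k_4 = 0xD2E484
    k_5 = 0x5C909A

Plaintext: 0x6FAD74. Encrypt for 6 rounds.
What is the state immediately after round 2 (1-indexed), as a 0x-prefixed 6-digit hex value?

s_0 = plaintext = 0x6FAD74
s_1 = Round(s_0, k_0) = 0xD74349
s_2 = Round(s_1, k_1) = 0x349F84
s_3 = Round(s_2, k_2) = 0xF845F4
s_4 = Round(s_3, k_3) = 0x5F4555
s_5 = Round(s_4, k_4) = 0x555D2C
s_6 = Round(s_5, k_5) = 0xD2C832

0x349F84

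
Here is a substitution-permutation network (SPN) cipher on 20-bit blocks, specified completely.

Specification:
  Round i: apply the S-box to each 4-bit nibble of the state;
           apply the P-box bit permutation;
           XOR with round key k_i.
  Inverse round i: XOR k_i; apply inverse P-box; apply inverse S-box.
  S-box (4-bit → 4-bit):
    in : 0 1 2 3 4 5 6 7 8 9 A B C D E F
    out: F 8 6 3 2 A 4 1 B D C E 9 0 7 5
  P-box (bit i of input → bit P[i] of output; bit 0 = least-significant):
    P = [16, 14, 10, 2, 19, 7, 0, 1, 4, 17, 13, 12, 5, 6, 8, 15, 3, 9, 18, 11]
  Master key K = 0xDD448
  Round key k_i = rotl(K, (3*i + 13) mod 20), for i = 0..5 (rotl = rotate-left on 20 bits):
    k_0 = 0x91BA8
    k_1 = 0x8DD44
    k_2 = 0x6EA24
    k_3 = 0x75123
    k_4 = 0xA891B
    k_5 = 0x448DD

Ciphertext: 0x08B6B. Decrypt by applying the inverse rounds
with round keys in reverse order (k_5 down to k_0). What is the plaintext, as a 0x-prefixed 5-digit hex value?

s_0 = ciphertext = 0x08B6B
s_1 = InvRound(s_0, k_5) = 0x29755
s_2 = InvRound(s_1, k_4) = 0x841CA
s_3 = InvRound(s_2, k_3) = 0xF35E7
s_4 = InvRound(s_3, k_2) = 0x5B10E
s_5 = InvRound(s_4, k_1) = 0x946CE
s_6 = InvRound(s_5, k_0) = 0x1E11B

0x1E11B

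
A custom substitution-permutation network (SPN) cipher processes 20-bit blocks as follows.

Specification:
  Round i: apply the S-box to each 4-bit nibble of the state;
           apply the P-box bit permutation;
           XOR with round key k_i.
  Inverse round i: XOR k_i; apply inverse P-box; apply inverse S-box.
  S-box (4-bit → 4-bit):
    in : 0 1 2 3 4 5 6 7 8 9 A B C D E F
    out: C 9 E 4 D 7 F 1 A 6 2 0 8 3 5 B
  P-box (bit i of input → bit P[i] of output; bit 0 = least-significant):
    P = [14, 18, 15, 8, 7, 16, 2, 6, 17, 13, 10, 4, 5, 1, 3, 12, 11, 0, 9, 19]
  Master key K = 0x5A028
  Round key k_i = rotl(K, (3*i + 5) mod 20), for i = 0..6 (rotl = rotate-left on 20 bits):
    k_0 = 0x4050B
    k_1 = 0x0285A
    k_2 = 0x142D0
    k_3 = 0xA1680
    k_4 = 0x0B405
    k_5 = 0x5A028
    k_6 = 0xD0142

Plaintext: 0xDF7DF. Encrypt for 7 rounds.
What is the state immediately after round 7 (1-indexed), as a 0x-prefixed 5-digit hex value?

s_0 = plaintext = 0xDF7DF
s_1 = Round(s_0, k_0) = 0x35CA8
s_2 = Round(s_1, k_1) = 0x52B60
s_3 = Round(s_2, k_2) = 0x0D91F
s_4 = Round(s_3, k_3) = 0x67162
s_5 = Round(s_4, k_4) = 0xF3FF0
s_6 = Round(s_5, k_5) = 0xE09F1
s_7 = Round(s_6, k_6) = 0xC7E8A

0xC7E8A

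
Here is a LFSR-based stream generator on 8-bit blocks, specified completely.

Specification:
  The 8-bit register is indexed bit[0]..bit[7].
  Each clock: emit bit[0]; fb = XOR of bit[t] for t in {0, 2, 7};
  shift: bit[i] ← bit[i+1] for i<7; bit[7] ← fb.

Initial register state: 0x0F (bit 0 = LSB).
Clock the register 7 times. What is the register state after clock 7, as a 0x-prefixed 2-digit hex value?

reg_0 = 0x0F
clock 1: out=1, reg = 0x07
clock 2: out=1, reg = 0x03
clock 3: out=1, reg = 0x81
clock 4: out=1, reg = 0x40
clock 5: out=0, reg = 0x20
clock 6: out=0, reg = 0x10
clock 7: out=0, reg = 0x08

0x08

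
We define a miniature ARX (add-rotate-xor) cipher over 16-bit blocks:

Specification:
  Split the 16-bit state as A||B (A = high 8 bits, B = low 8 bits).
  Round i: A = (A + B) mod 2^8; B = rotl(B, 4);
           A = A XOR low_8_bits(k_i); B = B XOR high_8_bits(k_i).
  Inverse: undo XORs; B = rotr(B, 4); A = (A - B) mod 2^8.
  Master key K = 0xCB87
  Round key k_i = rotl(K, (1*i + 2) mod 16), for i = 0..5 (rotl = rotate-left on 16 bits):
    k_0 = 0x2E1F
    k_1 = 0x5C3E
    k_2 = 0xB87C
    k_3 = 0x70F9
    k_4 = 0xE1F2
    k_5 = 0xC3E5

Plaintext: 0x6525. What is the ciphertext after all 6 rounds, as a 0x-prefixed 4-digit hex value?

s_0 = plaintext = 0x6525
s_1 = Round(s_0, k_0) = 0x957C
s_2 = Round(s_1, k_1) = 0x2F9B
s_3 = Round(s_2, k_2) = 0xB601
s_4 = Round(s_3, k_3) = 0x4E60
s_5 = Round(s_4, k_4) = 0x5CE7
s_6 = Round(s_5, k_5) = 0xA6BD

0xA6BD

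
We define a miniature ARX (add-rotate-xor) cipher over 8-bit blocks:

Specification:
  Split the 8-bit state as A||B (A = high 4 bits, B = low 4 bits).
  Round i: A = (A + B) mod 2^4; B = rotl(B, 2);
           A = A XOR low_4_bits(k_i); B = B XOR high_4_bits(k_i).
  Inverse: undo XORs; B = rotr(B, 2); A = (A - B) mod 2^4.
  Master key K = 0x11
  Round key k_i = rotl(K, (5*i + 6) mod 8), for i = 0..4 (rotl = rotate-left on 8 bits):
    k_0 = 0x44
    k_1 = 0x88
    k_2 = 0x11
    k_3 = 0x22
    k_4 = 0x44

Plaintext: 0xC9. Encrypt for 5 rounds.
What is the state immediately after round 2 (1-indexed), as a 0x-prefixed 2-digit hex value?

0xB0

s_0 = plaintext = 0xC9
s_1 = Round(s_0, k_0) = 0x12
s_2 = Round(s_1, k_1) = 0xB0
s_3 = Round(s_2, k_2) = 0xA1
s_4 = Round(s_3, k_3) = 0x96
s_5 = Round(s_4, k_4) = 0xBD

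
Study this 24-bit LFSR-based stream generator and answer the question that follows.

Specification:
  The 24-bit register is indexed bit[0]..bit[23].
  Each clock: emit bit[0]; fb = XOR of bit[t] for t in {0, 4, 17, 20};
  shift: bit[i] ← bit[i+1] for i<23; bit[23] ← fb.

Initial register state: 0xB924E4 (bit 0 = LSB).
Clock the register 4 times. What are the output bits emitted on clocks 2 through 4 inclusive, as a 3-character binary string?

010

reg_0 = 0xB924E4
clock 1: out=0, reg = 0xDC9272
clock 2: out=0, reg = 0x6E4939
clock 3: out=1, reg = 0xB7249C
clock 4: out=0, reg = 0xDB924E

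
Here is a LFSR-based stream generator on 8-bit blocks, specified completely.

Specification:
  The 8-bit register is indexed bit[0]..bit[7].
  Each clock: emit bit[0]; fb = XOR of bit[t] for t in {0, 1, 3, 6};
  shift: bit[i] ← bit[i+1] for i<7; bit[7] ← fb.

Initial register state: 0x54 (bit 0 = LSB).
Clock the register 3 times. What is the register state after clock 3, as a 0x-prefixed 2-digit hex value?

0x2A

reg_0 = 0x54
clock 1: out=0, reg = 0xAA
clock 2: out=0, reg = 0x55
clock 3: out=1, reg = 0x2A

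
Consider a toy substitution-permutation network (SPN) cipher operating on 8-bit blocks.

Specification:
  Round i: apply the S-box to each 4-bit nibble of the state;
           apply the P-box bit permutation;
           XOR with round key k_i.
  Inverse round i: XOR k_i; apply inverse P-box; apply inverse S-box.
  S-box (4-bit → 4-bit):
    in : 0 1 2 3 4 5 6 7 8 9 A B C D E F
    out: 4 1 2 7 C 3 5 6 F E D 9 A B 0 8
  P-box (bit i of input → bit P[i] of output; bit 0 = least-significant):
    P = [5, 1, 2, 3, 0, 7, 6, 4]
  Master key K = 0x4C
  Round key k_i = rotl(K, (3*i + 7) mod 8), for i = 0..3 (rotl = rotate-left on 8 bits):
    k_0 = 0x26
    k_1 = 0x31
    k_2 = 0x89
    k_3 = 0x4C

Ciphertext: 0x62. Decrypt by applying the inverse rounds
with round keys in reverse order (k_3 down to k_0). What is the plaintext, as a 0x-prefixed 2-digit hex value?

0x0B

s_0 = ciphertext = 0x62
s_1 = InvRound(s_0, k_3) = 0xE8
s_2 = InvRound(s_1, k_2) = 0x61
s_3 = InvRound(s_2, k_1) = 0x4E
s_4 = InvRound(s_3, k_0) = 0x0B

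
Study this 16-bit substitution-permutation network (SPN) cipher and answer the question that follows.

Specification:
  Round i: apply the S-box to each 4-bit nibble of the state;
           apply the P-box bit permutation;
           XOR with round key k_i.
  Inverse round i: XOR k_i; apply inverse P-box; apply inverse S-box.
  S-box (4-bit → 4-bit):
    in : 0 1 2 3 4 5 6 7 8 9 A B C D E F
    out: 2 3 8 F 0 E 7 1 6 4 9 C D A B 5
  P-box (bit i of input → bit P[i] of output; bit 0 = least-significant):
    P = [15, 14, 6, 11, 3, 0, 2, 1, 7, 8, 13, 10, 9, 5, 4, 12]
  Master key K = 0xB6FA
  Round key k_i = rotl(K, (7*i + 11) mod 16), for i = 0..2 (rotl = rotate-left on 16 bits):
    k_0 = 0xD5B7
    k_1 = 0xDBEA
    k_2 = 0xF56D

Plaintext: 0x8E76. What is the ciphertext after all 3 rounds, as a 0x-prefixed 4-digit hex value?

0x4C58

s_0 = plaintext = 0x8E76
s_1 = Round(s_0, k_0) = 0x104F
s_2 = Round(s_1, k_1) = 0x588A
s_3 = Round(s_2, k_2) = 0x4C58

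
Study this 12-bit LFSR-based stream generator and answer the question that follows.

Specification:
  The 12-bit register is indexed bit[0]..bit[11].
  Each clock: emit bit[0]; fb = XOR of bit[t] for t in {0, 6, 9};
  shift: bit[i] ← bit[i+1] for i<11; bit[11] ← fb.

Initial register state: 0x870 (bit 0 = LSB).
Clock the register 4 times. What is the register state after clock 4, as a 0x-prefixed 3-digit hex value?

0xD87

reg_0 = 0x870
clock 1: out=0, reg = 0xC38
clock 2: out=0, reg = 0x61C
clock 3: out=0, reg = 0xB0E
clock 4: out=0, reg = 0xD87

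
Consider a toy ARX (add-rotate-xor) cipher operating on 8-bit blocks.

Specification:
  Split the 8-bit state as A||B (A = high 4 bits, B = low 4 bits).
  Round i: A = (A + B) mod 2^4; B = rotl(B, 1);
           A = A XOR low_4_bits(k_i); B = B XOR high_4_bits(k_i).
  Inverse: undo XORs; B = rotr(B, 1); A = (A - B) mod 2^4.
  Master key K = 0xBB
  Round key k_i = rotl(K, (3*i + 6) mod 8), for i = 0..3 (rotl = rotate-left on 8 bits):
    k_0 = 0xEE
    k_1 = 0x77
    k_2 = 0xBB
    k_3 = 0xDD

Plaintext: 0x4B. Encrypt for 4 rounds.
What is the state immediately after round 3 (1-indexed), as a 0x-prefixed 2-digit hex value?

s_0 = plaintext = 0x4B
s_1 = Round(s_0, k_0) = 0x19
s_2 = Round(s_1, k_1) = 0xD4
s_3 = Round(s_2, k_2) = 0xA3
s_4 = Round(s_3, k_3) = 0x0B

0xA3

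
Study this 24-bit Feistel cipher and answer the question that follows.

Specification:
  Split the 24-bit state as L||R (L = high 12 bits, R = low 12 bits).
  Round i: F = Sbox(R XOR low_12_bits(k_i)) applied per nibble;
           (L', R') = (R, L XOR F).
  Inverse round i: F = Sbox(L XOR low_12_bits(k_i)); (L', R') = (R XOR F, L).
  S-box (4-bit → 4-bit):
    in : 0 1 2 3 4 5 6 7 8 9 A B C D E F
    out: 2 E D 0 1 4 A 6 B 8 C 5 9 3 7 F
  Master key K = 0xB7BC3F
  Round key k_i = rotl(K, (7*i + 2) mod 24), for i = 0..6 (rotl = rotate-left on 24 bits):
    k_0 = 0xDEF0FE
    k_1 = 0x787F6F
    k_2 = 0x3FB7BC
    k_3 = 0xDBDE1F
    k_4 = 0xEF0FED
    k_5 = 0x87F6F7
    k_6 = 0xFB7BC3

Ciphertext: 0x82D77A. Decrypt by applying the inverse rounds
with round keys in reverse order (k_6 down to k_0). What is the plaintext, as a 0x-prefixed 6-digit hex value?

0x644706

s_0 = ciphertext = 0x82D77A
s_1 = InvRound(s_0, k_6) = 0x70D82D
s_2 = InvRound(s_1, k_5) = 0x6D170D
s_3 = InvRound(s_2, k_4) = 0xF046D1
s_4 = InvRound(s_3, k_3) = 0x834F04
s_5 = InvRound(s_4, k_2) = 0x0BF834
s_6 = InvRound(s_5, k_1) = 0x7060BF
s_7 = InvRound(s_6, k_0) = 0x644706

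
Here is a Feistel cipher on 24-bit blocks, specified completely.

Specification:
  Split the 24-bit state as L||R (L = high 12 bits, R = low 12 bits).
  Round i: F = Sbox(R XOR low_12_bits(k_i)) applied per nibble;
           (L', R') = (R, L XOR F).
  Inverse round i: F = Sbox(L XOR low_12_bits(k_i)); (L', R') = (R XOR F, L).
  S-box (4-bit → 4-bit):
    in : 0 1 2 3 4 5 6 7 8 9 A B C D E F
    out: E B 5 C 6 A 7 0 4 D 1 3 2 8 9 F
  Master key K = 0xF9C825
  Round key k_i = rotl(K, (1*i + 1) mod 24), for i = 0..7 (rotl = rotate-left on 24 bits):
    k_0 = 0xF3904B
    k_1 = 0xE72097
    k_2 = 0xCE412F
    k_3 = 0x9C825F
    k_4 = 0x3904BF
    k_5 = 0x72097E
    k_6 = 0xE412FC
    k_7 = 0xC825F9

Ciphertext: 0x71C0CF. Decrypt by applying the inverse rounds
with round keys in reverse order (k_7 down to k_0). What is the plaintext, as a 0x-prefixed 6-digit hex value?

s_0 = ciphertext = 0x71C0CF
s_1 = InvRound(s_0, k_7) = 0x55571C
s_2 = InvRound(s_1, k_6) = 0x701555
s_3 = InvRound(s_2, k_5) = 0xC5A701
s_4 = InvRound(s_3, k_4) = 0x39BC5A
s_5 = InvRound(s_4, k_3) = 0x77C39B
s_6 = InvRound(s_5, k_2) = 0x43777C
s_7 = InvRound(s_6, k_1) = 0x162437
s_8 = InvRound(s_7, k_0) = 0xF6A162

0xF6A162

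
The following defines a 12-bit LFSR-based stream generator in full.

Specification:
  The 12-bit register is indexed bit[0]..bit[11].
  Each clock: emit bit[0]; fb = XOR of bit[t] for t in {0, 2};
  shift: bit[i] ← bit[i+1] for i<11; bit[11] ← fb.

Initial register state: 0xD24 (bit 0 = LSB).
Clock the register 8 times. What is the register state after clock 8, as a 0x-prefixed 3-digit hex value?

0x6DD

reg_0 = 0xD24
clock 1: out=0, reg = 0xE92
clock 2: out=0, reg = 0x749
clock 3: out=1, reg = 0xBA4
clock 4: out=0, reg = 0xDD2
clock 5: out=0, reg = 0x6E9
clock 6: out=1, reg = 0xB74
clock 7: out=0, reg = 0xDBA
clock 8: out=0, reg = 0x6DD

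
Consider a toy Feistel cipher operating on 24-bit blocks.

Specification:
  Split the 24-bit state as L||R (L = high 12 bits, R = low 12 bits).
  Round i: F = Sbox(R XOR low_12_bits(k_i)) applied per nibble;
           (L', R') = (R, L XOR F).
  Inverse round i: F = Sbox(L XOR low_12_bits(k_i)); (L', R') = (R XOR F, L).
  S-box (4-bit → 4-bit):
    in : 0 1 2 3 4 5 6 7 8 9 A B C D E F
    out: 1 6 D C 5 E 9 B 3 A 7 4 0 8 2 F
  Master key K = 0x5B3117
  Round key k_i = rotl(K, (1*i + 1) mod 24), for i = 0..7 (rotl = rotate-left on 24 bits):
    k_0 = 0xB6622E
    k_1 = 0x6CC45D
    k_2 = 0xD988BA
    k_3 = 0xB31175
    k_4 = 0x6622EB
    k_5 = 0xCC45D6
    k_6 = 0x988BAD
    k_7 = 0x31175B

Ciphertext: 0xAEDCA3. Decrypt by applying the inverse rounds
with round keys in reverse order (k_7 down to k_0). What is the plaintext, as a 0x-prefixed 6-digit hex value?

0xFB8191

s_0 = ciphertext = 0xAEDCA3
s_1 = InvRound(s_0, k_7) = 0x4EAAED
s_2 = InvRound(s_1, k_6) = 0x5B64EA
s_3 = InvRound(s_2, k_5) = 0x57B5B6
s_4 = InvRound(s_3, k_4) = 0xE1757B
s_5 = InvRound(s_4, k_3) = 0xAE6E17
s_6 = InvRound(s_5, k_2) = 0x3F7AE6
s_7 = InvRound(s_6, k_1) = 0x1913F7
s_8 = InvRound(s_7, k_0) = 0xFB8191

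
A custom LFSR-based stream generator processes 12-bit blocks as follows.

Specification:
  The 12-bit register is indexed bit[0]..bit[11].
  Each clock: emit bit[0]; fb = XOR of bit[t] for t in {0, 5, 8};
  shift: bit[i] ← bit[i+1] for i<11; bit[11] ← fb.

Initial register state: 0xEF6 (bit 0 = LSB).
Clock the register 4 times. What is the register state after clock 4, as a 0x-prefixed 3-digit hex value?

0xFEF

reg_0 = 0xEF6
clock 1: out=0, reg = 0xF7B
clock 2: out=1, reg = 0xFBD
clock 3: out=1, reg = 0xFDE
clock 4: out=0, reg = 0xFEF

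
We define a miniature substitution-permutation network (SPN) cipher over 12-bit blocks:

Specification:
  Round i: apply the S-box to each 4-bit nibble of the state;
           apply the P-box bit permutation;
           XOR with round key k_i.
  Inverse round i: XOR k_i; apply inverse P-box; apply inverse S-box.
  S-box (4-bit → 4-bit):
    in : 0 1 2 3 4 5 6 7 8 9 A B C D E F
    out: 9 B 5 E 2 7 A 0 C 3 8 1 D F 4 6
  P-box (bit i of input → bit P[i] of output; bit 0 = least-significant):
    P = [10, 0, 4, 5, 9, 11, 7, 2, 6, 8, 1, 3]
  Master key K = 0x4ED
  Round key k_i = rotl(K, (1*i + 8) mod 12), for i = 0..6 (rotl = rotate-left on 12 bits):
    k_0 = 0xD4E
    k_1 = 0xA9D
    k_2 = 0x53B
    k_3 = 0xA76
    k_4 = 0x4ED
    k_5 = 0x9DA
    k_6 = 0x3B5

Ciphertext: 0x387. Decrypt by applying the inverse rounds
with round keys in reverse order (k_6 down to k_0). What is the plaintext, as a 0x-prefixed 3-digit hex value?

0x89C

s_0 = ciphertext = 0x387
s_1 = InvRound(s_0, k_6) = 0xE78
s_2 = InvRound(s_1, k_5) = 0xF20
s_3 = InvRound(s_2, k_4) = 0x1D4
s_4 = InvRound(s_3, k_3) = 0xF5A
s_5 = InvRound(s_4, k_2) = 0xB96
s_6 = InvRound(s_5, k_1) = 0x374
s_7 = InvRound(s_6, k_0) = 0x89C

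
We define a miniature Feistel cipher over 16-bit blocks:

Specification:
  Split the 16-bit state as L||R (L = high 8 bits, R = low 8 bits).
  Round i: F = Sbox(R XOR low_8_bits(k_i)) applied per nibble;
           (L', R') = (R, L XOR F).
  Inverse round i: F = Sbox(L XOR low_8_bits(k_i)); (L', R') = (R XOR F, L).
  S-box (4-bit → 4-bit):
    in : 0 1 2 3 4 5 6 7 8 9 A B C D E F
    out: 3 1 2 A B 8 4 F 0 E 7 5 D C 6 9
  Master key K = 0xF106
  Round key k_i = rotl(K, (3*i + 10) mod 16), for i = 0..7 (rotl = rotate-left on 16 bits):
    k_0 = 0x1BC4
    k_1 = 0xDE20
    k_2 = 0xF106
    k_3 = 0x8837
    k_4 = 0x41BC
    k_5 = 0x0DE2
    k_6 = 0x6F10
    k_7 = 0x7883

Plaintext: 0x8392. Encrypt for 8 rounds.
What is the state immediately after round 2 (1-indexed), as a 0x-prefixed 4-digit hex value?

0x07BD

s_0 = plaintext = 0x8392
s_1 = Round(s_0, k_0) = 0x9207
s_2 = Round(s_1, k_1) = 0x07BD
s_3 = Round(s_2, k_2) = 0xBD52
s_4 = Round(s_3, k_3) = 0x52F5
s_5 = Round(s_4, k_4) = 0xF5EC
s_6 = Round(s_5, k_5) = 0xECC3
s_7 = Round(s_6, k_6) = 0xC326
s_8 = Round(s_7, k_7) = 0x26BB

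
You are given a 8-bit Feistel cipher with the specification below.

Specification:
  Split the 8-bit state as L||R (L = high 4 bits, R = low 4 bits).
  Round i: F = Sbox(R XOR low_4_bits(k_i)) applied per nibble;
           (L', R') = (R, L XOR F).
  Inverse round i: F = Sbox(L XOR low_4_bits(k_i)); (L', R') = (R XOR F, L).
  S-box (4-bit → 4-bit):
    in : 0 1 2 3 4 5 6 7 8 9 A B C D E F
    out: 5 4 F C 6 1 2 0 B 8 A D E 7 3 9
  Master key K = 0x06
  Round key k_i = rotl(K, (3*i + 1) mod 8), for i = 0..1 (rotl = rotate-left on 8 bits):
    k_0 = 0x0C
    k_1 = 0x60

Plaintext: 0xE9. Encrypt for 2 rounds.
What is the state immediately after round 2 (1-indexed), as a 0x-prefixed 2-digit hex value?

0xF0

s_0 = plaintext = 0xE9
s_1 = Round(s_0, k_0) = 0x9F
s_2 = Round(s_1, k_1) = 0xF0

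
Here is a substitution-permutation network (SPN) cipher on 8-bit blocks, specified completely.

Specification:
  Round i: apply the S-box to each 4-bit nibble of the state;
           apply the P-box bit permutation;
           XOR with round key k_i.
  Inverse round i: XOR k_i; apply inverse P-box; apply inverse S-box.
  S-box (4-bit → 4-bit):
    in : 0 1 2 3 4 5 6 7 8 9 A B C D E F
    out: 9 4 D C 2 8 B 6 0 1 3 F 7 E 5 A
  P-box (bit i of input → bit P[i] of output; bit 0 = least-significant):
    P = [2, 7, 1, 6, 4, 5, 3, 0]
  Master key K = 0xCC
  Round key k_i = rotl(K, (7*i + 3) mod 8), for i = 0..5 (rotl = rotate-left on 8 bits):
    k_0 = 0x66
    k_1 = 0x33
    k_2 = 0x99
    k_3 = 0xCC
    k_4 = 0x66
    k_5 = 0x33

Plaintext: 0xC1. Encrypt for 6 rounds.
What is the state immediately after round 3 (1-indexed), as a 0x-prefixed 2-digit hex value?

0x20

s_0 = plaintext = 0xC1
s_1 = Round(s_0, k_0) = 0x5C
s_2 = Round(s_1, k_1) = 0xB4
s_3 = Round(s_2, k_2) = 0x20
s_4 = Round(s_3, k_3) = 0x91
s_5 = Round(s_4, k_4) = 0x74
s_6 = Round(s_5, k_5) = 0x9B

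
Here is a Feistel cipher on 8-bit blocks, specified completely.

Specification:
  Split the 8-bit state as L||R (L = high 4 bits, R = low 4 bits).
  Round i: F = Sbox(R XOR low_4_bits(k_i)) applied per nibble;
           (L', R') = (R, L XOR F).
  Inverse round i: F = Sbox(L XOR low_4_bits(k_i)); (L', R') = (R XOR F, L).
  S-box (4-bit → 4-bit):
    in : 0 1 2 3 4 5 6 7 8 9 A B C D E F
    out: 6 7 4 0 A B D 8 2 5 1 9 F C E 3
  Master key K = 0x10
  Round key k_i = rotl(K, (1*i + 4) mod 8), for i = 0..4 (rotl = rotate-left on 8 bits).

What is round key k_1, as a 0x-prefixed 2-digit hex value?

K = 0x10
k_0 = rotl(K, (1*0+4) mod 8) = rotl(K, 4) = 0x01
k_1 = rotl(K, (1*1+4) mod 8) = rotl(K, 5) = 0x02

0x02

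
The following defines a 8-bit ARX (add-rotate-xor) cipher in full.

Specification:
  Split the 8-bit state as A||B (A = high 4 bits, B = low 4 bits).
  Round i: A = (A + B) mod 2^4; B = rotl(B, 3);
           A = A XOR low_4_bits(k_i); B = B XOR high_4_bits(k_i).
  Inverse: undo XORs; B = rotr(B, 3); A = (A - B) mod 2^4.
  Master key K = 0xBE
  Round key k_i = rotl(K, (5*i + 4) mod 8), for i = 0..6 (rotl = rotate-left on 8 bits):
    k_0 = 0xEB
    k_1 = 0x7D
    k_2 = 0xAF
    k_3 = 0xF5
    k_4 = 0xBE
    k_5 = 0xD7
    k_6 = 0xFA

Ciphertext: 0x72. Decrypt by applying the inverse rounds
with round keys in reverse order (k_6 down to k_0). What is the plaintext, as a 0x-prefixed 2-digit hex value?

s_0 = ciphertext = 0x72
s_1 = InvRound(s_0, k_6) = 0x2B
s_2 = InvRound(s_1, k_5) = 0x9C
s_3 = InvRound(s_2, k_4) = 0x9E
s_4 = InvRound(s_3, k_3) = 0xA2
s_5 = InvRound(s_4, k_2) = 0x41
s_6 = InvRound(s_5, k_1) = 0xDC
s_7 = InvRound(s_6, k_0) = 0x24

0x24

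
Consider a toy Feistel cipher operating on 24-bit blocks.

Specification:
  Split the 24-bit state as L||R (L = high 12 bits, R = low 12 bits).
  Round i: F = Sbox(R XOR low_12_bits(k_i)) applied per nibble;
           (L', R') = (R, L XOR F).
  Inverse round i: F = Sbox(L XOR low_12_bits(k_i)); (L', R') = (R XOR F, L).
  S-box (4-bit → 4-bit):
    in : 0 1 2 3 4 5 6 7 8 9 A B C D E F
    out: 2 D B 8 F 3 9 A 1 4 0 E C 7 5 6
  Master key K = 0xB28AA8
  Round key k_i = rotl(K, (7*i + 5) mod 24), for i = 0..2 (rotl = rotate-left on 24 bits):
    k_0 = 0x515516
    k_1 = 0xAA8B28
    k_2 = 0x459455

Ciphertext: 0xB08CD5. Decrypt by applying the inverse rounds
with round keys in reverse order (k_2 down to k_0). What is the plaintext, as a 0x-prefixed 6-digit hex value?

0x2976C8

s_0 = ciphertext = 0xB08CD5
s_1 = InvRound(s_0, k_2) = 0xAE2B08
s_2 = InvRound(s_1, k_1) = 0x6C8AE2
s_3 = InvRound(s_2, k_0) = 0x2976C8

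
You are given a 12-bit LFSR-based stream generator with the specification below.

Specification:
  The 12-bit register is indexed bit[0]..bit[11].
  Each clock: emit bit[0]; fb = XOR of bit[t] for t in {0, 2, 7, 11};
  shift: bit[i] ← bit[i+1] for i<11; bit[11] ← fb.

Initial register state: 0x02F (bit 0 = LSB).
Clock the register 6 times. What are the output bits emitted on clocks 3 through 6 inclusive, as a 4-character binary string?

1101

reg_0 = 0x02F
clock 1: out=1, reg = 0x017
clock 2: out=1, reg = 0x00B
clock 3: out=1, reg = 0x805
clock 4: out=1, reg = 0xC02
clock 5: out=0, reg = 0xE01
clock 6: out=1, reg = 0x700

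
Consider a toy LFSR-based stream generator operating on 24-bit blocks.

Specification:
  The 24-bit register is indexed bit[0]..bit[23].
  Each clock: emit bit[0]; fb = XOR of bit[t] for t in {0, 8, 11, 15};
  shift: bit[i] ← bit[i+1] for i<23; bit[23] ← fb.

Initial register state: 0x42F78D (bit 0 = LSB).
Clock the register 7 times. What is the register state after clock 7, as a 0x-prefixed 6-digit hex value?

0x4285EF

reg_0 = 0x42F78D
clock 1: out=1, reg = 0xA17BC6
clock 2: out=0, reg = 0x50BDE3
clock 3: out=1, reg = 0x285EF1
clock 4: out=1, reg = 0x142F78
clock 5: out=0, reg = 0x0A17BC
clock 6: out=0, reg = 0x850BDE
clock 7: out=0, reg = 0x4285EF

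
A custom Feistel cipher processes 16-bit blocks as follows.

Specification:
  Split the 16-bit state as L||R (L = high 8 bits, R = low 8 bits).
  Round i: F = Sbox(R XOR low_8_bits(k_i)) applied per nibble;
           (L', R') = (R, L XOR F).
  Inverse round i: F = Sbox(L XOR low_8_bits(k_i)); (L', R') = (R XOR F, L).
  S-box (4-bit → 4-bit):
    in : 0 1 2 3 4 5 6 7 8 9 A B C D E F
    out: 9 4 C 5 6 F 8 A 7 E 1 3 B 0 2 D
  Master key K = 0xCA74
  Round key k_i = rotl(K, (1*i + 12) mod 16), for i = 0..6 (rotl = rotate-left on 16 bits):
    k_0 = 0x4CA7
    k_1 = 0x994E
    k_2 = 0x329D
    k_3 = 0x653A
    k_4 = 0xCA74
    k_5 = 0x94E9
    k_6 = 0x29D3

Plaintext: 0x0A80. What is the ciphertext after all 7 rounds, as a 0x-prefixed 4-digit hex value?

0xD51E

s_0 = plaintext = 0x0A80
s_1 = Round(s_0, k_0) = 0x80C0
s_2 = Round(s_1, k_1) = 0xC0F2
s_3 = Round(s_2, k_2) = 0xF24D
s_4 = Round(s_3, k_3) = 0x4D58
s_5 = Round(s_4, k_4) = 0x5886
s_6 = Round(s_5, k_5) = 0x86D5
s_7 = Round(s_6, k_6) = 0xD51E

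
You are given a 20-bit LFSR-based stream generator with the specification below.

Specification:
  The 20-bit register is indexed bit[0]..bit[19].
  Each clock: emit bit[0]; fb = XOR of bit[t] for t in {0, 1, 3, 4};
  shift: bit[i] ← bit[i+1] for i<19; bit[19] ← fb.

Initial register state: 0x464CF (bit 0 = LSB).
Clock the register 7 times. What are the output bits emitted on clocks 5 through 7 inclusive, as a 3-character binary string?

reg_0 = 0x464CF
clock 1: out=1, reg = 0xA3267
clock 2: out=1, reg = 0x51933
clock 3: out=1, reg = 0xA8C99
clock 4: out=1, reg = 0xD464C
clock 5: out=0, reg = 0xEA326
clock 6: out=0, reg = 0xF5193
clock 7: out=1, reg = 0xFA8C9

001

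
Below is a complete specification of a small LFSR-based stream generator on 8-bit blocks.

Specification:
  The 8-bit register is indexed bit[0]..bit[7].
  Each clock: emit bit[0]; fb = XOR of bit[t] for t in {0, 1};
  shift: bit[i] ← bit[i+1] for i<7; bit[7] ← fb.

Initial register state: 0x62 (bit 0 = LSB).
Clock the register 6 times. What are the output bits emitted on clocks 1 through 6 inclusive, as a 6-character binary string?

reg_0 = 0x62
clock 1: out=0, reg = 0xB1
clock 2: out=1, reg = 0xD8
clock 3: out=0, reg = 0x6C
clock 4: out=0, reg = 0x36
clock 5: out=0, reg = 0x9B
clock 6: out=1, reg = 0x4D

010001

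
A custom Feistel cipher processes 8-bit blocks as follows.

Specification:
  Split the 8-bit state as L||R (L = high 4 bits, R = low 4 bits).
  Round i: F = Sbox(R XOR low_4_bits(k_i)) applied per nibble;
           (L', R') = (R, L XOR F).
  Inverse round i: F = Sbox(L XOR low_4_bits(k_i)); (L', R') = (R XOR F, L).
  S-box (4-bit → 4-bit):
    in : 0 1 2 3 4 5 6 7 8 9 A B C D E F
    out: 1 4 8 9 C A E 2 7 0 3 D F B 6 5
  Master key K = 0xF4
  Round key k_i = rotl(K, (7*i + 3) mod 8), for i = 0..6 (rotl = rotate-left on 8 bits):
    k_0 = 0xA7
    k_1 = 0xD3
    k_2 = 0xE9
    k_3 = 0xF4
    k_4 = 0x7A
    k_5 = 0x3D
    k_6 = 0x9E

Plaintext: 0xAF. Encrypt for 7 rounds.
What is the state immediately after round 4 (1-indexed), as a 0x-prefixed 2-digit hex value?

s_0 = plaintext = 0xAF
s_1 = Round(s_0, k_0) = 0xFD
s_2 = Round(s_1, k_1) = 0xD9
s_3 = Round(s_2, k_2) = 0x9C
s_4 = Round(s_3, k_3) = 0xCE
s_5 = Round(s_4, k_4) = 0xE0
s_6 = Round(s_5, k_5) = 0x05
s_7 = Round(s_6, k_6) = 0x5D

0xCE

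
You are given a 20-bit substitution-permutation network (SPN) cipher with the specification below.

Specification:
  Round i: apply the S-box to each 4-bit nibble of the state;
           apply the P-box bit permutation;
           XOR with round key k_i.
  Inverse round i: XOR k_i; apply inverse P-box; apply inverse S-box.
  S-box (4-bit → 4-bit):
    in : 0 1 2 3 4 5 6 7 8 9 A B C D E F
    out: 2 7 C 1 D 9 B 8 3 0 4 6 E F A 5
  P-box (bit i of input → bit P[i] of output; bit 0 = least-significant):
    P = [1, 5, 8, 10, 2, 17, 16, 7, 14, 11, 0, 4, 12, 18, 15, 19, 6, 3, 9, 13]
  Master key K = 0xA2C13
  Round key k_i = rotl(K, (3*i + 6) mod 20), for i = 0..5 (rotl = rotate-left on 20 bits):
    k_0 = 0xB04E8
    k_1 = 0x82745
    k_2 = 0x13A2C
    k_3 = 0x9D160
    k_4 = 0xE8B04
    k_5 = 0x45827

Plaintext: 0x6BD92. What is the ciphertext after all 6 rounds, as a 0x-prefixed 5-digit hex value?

s_0 = plaintext = 0x6BD92
s_1 = Round(s_0, k_0) = 0xFE9B1
s_2 = Round(s_1, k_1) = 0x72427
s_3 = Round(s_2, k_2) = 0x8DEBD
s_4 = Round(s_3, k_3) = 0x64C1A
s_5 = Round(s_4, k_4) = 0x53259
s_6 = Round(s_5, k_5) = 0x468F2

0x468F2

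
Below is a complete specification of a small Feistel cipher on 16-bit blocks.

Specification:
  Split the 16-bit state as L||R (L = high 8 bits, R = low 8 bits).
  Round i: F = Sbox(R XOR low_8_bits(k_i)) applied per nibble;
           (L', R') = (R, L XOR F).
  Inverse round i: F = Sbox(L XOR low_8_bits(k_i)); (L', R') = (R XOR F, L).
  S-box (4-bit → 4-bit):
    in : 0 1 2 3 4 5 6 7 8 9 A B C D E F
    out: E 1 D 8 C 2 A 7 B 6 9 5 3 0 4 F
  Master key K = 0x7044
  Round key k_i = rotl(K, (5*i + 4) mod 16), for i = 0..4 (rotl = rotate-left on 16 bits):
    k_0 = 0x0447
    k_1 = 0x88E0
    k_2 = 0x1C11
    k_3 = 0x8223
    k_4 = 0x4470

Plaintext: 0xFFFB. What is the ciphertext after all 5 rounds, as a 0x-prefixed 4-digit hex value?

s_0 = plaintext = 0xFFFB
s_1 = Round(s_0, k_0) = 0xFBAC
s_2 = Round(s_1, k_1) = 0xAC38
s_3 = Round(s_2, k_2) = 0x387A
s_4 = Round(s_3, k_3) = 0x7A1E
s_5 = Round(s_4, k_4) = 0x1EDE

0x1EDE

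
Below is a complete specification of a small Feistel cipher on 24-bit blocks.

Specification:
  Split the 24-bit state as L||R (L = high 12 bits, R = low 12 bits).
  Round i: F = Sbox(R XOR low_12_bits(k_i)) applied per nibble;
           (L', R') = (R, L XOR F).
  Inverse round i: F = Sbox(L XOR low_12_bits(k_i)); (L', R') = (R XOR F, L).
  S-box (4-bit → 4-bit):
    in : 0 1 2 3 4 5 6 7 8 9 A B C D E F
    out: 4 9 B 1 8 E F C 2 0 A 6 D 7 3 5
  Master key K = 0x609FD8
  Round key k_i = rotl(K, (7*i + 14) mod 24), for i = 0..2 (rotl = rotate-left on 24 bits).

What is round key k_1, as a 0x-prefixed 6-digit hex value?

K = 0x609FD8
k_0 = rotl(K, (7*0+14) mod 24) = rotl(K, 14) = 0xF61827
k_1 = rotl(K, (7*1+14) mod 24) = rotl(K, 21) = 0x0C13FB

0x0C13FB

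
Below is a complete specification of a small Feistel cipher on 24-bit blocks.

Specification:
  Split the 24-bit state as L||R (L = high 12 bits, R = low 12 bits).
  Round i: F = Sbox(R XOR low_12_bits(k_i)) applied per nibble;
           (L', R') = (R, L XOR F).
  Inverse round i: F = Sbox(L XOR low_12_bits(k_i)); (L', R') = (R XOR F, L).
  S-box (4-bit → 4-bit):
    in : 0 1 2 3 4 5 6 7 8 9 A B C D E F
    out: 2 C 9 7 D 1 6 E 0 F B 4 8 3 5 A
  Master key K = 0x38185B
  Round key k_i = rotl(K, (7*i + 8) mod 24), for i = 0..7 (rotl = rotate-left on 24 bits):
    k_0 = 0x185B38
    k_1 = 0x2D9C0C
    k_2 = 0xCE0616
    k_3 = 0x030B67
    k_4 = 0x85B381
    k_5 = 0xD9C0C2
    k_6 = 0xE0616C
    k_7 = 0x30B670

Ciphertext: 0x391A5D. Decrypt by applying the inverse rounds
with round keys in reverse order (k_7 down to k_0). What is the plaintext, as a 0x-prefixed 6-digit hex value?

0x01D6F6

s_0 = ciphertext = 0x391A5D
s_1 = InvRound(s_0, k_7) = 0xB01391
s_2 = InvRound(s_1, k_6) = 0x8F2B01
s_3 = InvRound(s_2, k_5) = 0xB738F2
s_4 = InvRound(s_3, k_4) = 0x85BB73
s_5 = InvRound(s_4, k_3) = 0xC0B85B
s_6 = InvRound(s_5, k_2) = 0x398C0B
s_7 = InvRound(s_6, k_1) = 0x6F6398
s_8 = InvRound(s_7, k_0) = 0x01D6F6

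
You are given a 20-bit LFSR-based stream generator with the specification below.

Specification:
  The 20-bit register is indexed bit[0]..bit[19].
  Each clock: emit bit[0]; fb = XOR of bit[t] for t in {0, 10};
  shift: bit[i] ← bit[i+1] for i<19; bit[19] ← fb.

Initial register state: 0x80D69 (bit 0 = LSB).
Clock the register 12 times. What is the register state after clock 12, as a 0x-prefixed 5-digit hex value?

0x76A80

reg_0 = 0x80D69
clock 1: out=1, reg = 0x406B4
clock 2: out=0, reg = 0xA035A
clock 3: out=0, reg = 0x501AD
clock 4: out=1, reg = 0xA80D6
clock 5: out=0, reg = 0x5406B
clock 6: out=1, reg = 0xAA035
clock 7: out=1, reg = 0xD501A
clock 8: out=0, reg = 0x6A80D
clock 9: out=1, reg = 0xB5406
clock 10: out=0, reg = 0xDAA03
clock 11: out=1, reg = 0xED501
clock 12: out=1, reg = 0x76A80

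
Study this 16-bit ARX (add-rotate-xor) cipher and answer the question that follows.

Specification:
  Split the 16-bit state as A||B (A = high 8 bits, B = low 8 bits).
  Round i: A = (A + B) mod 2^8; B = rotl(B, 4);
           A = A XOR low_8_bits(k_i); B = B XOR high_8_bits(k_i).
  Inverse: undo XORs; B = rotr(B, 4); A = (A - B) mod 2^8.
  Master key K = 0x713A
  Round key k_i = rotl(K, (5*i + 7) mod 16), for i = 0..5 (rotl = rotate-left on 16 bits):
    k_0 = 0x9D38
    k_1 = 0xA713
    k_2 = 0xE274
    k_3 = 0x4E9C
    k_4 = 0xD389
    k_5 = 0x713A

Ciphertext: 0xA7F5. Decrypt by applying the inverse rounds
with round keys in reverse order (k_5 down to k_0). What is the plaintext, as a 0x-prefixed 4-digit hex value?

0xB2A7

s_0 = ciphertext = 0xA7F5
s_1 = InvRound(s_0, k_5) = 0x5548
s_2 = InvRound(s_1, k_4) = 0x23B9
s_3 = InvRound(s_2, k_3) = 0x407F
s_4 = InvRound(s_3, k_2) = 0x5BD9
s_5 = InvRound(s_4, k_1) = 0x61E7
s_6 = InvRound(s_5, k_0) = 0xB2A7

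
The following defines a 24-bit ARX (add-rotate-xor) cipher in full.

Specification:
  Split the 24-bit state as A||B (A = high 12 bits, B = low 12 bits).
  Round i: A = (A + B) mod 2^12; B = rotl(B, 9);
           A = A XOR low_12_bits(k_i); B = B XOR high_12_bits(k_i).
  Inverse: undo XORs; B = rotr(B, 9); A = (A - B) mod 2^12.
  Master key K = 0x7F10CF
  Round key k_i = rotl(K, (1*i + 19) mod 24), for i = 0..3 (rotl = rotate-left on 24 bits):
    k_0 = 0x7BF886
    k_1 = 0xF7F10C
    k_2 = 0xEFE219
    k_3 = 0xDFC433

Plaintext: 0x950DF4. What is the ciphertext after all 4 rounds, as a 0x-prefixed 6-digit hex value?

0x933FD1

s_0 = plaintext = 0x950DF4
s_1 = Round(s_0, k_0) = 0xFC2E01
s_2 = Round(s_1, k_1) = 0xCCFCBF
s_3 = Round(s_2, k_2) = 0xB97169
s_4 = Round(s_3, k_3) = 0x933FD1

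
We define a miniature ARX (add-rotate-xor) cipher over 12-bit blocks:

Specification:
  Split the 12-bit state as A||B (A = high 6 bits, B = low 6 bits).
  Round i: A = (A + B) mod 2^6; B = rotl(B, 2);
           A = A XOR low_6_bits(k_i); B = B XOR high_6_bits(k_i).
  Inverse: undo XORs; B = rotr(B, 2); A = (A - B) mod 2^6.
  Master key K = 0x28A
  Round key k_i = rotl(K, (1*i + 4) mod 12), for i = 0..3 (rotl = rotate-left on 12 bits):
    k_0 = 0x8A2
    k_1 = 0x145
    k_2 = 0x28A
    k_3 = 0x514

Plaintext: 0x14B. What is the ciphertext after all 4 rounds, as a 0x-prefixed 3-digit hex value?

s_0 = plaintext = 0x14B
s_1 = Round(s_0, k_0) = 0xC8E
s_2 = Round(s_1, k_1) = 0x17D
s_3 = Round(s_2, k_2) = 0x23D
s_4 = Round(s_3, k_3) = 0x463

0x463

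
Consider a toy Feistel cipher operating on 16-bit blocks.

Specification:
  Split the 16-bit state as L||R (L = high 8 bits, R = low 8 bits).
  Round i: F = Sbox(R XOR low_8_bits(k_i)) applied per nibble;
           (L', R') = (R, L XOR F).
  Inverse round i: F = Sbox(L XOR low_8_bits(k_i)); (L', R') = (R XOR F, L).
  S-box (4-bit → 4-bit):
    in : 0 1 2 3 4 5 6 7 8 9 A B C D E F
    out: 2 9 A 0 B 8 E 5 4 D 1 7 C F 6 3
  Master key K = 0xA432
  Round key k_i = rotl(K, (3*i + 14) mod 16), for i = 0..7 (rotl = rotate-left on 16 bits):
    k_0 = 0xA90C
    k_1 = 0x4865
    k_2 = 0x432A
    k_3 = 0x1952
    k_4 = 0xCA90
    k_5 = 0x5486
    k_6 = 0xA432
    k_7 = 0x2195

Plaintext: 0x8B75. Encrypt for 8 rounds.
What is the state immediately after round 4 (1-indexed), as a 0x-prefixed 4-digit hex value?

0x75A0

s_0 = plaintext = 0x8B75
s_1 = Round(s_0, k_0) = 0x75D6
s_2 = Round(s_1, k_1) = 0xD605
s_3 = Round(s_2, k_2) = 0x0575
s_4 = Round(s_3, k_3) = 0x75A0
s_5 = Round(s_4, k_4) = 0xA077
s_6 = Round(s_5, k_5) = 0x7799
s_7 = Round(s_6, k_6) = 0x9960
s_8 = Round(s_7, k_7) = 0x60A1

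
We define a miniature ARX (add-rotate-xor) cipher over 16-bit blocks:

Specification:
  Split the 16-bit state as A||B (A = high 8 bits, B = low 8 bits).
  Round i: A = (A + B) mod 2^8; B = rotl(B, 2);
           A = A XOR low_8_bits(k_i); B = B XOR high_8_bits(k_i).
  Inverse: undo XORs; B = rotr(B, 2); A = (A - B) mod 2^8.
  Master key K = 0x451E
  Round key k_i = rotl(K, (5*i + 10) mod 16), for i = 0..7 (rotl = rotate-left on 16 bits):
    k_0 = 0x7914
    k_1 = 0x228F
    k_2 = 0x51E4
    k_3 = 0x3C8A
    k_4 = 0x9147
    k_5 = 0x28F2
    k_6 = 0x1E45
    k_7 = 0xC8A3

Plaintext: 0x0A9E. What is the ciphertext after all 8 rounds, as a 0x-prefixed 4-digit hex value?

s_0 = plaintext = 0x0A9E
s_1 = Round(s_0, k_0) = 0xBC03
s_2 = Round(s_1, k_1) = 0x302E
s_3 = Round(s_2, k_2) = 0xBAE9
s_4 = Round(s_3, k_3) = 0x299B
s_5 = Round(s_4, k_4) = 0x83FF
s_6 = Round(s_5, k_5) = 0x70D7
s_7 = Round(s_6, k_6) = 0x0241
s_8 = Round(s_7, k_7) = 0xE0CD

0xE0CD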